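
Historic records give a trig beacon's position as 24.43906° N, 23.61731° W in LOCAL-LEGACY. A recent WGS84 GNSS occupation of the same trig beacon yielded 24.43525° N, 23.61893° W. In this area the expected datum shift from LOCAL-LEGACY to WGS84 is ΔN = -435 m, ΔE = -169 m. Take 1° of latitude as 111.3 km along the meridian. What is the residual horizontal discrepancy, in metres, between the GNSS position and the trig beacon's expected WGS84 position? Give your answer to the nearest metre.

12 m

Observed coordinate differences: Δφ = -0.00381°, Δλ = -0.00162°.
Converting to metres (1° lat = 111300 m, cos φ = 0.910402): observed ΔN = -424.1 m, observed ΔE = -164.2 m.
Subtracting the expected shift leaves a residual of -424.1 − (-435) = 10.9 m north and -164.2 − (-169) = 4.8 m east.
Residual distance = √(10.9² + 4.8²) = 12.0 m.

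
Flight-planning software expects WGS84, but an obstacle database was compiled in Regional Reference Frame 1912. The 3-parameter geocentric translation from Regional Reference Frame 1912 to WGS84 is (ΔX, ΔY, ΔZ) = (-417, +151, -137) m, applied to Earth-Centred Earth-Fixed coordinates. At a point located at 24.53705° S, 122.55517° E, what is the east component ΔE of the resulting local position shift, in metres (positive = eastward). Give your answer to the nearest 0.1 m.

The local east axis at (φ, λ) is (−sin λ, cos λ, 0), so ΔE = −sin(122.55517°)·(-417) + cos(122.55517°)·151 = 270.22 m.

ΔE = 270.2 m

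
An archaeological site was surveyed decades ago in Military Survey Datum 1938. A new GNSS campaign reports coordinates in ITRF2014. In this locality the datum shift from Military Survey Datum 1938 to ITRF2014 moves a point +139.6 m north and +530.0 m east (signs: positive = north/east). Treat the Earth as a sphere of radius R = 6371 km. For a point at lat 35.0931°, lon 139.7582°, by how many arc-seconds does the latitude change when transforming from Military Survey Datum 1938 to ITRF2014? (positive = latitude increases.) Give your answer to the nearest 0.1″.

On a sphere of radius R, 1 rad of latitude = R, so Δφ = ΔN / R = 139.6 / 6371000 = 2.1912e-05 rad = 4.520″.

Δφ = 4.5″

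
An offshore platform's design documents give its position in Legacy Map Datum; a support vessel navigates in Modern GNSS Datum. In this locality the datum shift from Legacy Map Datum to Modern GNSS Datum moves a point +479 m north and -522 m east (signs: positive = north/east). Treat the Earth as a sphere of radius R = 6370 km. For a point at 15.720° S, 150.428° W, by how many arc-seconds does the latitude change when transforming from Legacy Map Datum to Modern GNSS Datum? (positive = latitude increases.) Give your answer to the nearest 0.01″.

On a sphere of radius R, 1 rad of latitude = R, so Δφ = ΔN / R = 479.0 / 6370000 = 7.5196e-05 rad = 15.510″.

Δφ = 15.51″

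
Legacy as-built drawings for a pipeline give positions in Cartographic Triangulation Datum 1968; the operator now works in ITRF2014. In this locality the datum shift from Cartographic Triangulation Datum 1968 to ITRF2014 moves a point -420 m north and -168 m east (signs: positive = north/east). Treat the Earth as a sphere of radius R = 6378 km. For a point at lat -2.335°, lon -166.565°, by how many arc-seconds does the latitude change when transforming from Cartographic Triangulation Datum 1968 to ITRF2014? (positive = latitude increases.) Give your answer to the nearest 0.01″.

On a sphere of radius R, 1 rad of latitude = R, so Δφ = ΔN / R = -420.0 / 6378000 = -6.5851e-05 rad = -13.583″.

Δφ = -13.58″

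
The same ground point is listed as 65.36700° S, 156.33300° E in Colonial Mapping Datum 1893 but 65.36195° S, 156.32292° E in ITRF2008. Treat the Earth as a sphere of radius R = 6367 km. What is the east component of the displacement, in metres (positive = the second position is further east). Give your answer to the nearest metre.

ΔE = -467 m

Δφ = -65.36195° − -65.36700° = +0.00505°; Δλ = 156.32292° − 156.33300° = -0.01008°.
1° along a meridian = πR/180 = 111125 m.
ΔN = Δφ × 111125 = 561.2 m; ΔE = Δλ × 111125 × cos(-65.36700°) = -0.01008 × 111125 × 0.416804 = -466.9 m.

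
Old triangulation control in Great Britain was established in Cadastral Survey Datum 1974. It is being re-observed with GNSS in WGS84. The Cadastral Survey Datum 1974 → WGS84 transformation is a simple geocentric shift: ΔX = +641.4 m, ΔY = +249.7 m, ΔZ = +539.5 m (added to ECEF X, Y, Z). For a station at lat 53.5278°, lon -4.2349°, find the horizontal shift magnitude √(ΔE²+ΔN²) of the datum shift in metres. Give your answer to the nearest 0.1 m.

At φ = 53.5278°, λ = -4.2349°: sin φ = 0.804145, cos φ = 0.594433, sin λ = -0.073846, cos λ = 0.997270.
ΔE = −sin λ·ΔX + cos λ·ΔY = −(-0.073846)·(641.4) + (0.997270)·(249.7) = 296.38 m.
ΔN = −sin φ cos λ·ΔX − sin φ sin λ·ΔY + cos φ·ΔZ = −(0.804145)(0.997270)(641.4) − (0.804145)(-0.073846)(249.7) + (0.594433)(539.5) = -178.85 m.
Horizontal magnitude = √(ΔE² + ΔN²) = √(296.38² + (-178.85)²) = 346.16 m.

346.2 m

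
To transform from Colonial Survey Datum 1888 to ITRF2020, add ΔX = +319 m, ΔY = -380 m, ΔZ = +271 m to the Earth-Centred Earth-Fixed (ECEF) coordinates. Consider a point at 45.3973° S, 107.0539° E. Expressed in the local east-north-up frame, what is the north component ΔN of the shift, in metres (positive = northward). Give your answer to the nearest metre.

At φ = -45.3973°, λ = 107.0539°: sin φ = -0.711993, cos φ = 0.702187, sin λ = 0.956029, cos λ = -0.293271.
ΔN = −sin φ cos λ·ΔX − sin φ sin λ·ΔY + cos φ·ΔZ = −(-0.711993)(-0.293271)(319) − (-0.711993)(0.956029)(-380) + (0.702187)(271) = -134.98 m.

ΔN = -135 m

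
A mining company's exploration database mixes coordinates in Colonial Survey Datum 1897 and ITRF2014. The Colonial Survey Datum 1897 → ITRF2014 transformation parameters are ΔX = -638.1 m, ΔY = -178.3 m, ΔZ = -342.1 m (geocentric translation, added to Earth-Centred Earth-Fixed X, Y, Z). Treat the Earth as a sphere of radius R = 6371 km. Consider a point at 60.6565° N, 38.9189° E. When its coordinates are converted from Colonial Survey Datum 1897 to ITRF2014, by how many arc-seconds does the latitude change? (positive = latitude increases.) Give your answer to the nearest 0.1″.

Δφ = 11.7″

sin φ = 0.871697, cos φ = 0.490044, sin λ = 0.628220, cos λ = 0.778036.
North component: ΔN = −sin φ cos λ·ΔX − sin φ sin λ·ΔY + cos φ·ΔZ = −(0.871697)(0.778036)(-638.1) − (0.871697)(0.628220)(-178.3) + (0.490044)(-342.1) = 362.76 m.
1° of latitude spans πR/180 = 111195 m, so Δφ = 362.76 / 111195 × 3600 = 11.745″.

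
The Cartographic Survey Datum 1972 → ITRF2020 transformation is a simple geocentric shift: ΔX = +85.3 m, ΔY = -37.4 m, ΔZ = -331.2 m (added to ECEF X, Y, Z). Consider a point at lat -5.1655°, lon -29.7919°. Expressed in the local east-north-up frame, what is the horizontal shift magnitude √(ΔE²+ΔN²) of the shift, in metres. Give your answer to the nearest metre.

322 m

At φ = -5.1655°, λ = -29.7919°: sin φ = -0.090033, cos φ = 0.995939, sin λ = -0.496851, cos λ = 0.867836.
ΔE = −sin λ·ΔX + cos λ·ΔY = −(-0.496851)·(85.3) + (0.867836)·(-37.4) = 9.92 m.
ΔN = −sin φ cos λ·ΔX − sin φ sin λ·ΔY + cos φ·ΔZ = −(-0.090033)(0.867836)(85.3) − (-0.090033)(-0.496851)(-37.4) + (0.995939)(-331.2) = -321.52 m.
Horizontal magnitude = √(ΔE² + ΔN²) = √(9.92² + (-321.52)²) = 321.67 m.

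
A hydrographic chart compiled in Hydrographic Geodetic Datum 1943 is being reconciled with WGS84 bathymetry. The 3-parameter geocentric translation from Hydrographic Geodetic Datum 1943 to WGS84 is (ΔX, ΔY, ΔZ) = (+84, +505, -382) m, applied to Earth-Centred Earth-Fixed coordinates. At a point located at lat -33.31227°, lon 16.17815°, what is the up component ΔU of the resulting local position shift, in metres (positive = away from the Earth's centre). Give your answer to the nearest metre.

ΔU = 395 m

At φ = -33.31227°, λ = 16.17815°: sin φ = -0.549202, cos φ = 0.835690, sin λ = 0.278625, cos λ = 0.960400.
ΔU = cos φ cos λ·ΔX + cos φ sin λ·ΔY + sin φ·ΔZ = (0.835690)(0.960400)(84) + (0.835690)(0.278625)(505) + (-0.549202)(-382) = 394.80 m.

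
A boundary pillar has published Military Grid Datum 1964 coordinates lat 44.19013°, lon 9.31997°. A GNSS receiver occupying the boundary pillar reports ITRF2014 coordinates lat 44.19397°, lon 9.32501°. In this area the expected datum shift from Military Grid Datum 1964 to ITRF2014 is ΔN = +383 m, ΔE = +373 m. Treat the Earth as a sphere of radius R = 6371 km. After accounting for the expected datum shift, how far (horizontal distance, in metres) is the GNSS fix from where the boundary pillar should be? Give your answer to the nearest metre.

Observed coordinate differences: Δφ = +0.00384°, Δλ = +0.00504°.
Converting to metres (1° lat = 111195 m, cos φ = 0.717031): observed ΔN = 427.0 m, observed ΔE = 401.8 m.
Subtracting the expected shift leaves a residual of 427.0 − (383) = 44.0 m north and 401.8 − (373) = 28.8 m east.
Residual distance = √(44.0² + 28.8²) = 52.6 m.

53 m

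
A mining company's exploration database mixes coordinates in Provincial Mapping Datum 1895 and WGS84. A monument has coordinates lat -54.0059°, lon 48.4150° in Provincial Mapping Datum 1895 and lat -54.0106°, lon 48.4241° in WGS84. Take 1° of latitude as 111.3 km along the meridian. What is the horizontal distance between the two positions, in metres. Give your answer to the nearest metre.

Δφ = -54.0106° − -54.0059° = -0.0047°; Δλ = 48.4241° − 48.4150° = +0.0091°.
ΔN = Δφ × 111300 = -523.1 m; ΔE = Δλ × 111300 × cos(-54.0059°) = +0.0091 × 111300 × 0.587702 = 595.2 m.
Distance = √(ΔE² + ΔN²) = √(595.2² + (-523.1)²) = 792.4 m.

792 m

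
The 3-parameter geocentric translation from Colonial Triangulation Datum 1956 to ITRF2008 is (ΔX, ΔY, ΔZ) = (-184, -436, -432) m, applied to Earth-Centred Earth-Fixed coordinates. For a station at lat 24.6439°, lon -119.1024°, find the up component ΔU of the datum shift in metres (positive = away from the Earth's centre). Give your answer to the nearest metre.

The local up (radial) axis is (cos φ cos λ, cos φ sin λ, sin φ), giving ΔU = 81.341 + 346.257 − 180.134 = 247.46 m.

ΔU = 247 m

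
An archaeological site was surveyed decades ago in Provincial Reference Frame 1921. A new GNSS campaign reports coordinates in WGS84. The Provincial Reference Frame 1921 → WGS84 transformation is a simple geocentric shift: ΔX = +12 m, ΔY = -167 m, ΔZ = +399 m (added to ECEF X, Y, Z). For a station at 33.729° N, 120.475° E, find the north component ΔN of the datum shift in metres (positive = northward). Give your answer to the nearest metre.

ΔN = 415 m

At φ = 33.729°, λ = 120.475°: sin φ = 0.555265, cos φ = 0.831673, sin λ = 0.861851, cos λ = -0.507162.
ΔN = −sin φ cos λ·ΔX − sin φ sin λ·ΔY + cos φ·ΔZ = −(0.555265)(-0.507162)(12) − (0.555265)(0.861851)(-167) + (0.831673)(399) = 415.14 m.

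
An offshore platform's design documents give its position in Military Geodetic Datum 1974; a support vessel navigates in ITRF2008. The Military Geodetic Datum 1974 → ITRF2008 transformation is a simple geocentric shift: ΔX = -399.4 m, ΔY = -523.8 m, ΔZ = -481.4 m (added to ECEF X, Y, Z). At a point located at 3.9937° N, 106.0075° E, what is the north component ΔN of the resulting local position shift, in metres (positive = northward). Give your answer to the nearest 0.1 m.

At φ = 3.9937°, λ = 106.0075°: sin φ = 0.069647, cos φ = 0.997572, sin λ = 0.961226, cos λ = -0.275763.
ΔN = −sin φ cos λ·ΔX − sin φ sin λ·ΔY + cos φ·ΔZ = −(0.069647)(-0.275763)(-399.4) − (0.069647)(0.961226)(-523.8) + (0.997572)(-481.4) = -452.84 m.

ΔN = -452.8 m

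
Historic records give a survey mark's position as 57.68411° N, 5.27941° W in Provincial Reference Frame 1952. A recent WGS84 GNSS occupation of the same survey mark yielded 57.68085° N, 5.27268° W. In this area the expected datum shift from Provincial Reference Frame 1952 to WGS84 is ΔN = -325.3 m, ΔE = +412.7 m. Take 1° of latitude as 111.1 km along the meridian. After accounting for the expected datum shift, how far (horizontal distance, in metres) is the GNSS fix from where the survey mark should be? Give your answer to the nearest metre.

39 m

Observed coordinate differences: Δφ = -0.00326°, Δλ = +0.00673°.
Converting to metres (1° lat = 111100 m, cos φ = 0.534587): observed ΔN = -362.2 m, observed ΔE = 399.7 m.
Subtracting the expected shift leaves a residual of -362.2 − (-325.3) = -36.9 m north and 399.7 − (412.7) = -13.0 m east.
Residual distance = √((-36.9)² + (-13.0)²) = 39.1 m.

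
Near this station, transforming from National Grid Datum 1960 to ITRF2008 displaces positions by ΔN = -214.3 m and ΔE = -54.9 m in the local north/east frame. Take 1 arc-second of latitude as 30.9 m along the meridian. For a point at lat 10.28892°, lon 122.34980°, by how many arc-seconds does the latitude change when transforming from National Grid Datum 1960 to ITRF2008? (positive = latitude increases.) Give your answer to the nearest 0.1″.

1″ of latitude = 30.90 m, so Δφ = -214.3 / 30.90 = -6.935″.

Δφ = -6.9″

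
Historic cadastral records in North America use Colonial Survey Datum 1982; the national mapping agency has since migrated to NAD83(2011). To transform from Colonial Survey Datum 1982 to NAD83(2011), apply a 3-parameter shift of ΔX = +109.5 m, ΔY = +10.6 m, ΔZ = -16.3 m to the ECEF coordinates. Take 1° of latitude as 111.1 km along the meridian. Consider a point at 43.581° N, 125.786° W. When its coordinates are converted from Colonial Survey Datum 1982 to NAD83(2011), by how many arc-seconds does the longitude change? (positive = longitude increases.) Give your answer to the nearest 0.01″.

sin φ = 0.689379, cos φ = 0.724401, sin λ = -0.811207, cos λ = -0.584759.
East component: ΔE = −sin λ·ΔX + cos λ·ΔY = −(-0.811207)(109.5) + (-0.584759)(10.6) = 82.63 m.
1° of latitude spans 111100 m; at latitude φ, 1° of longitude spans that × cos φ = 80480.9 m, so Δλ = 82.63 / 80480.9 × 3600 = 3.696″.

Δλ = 3.70″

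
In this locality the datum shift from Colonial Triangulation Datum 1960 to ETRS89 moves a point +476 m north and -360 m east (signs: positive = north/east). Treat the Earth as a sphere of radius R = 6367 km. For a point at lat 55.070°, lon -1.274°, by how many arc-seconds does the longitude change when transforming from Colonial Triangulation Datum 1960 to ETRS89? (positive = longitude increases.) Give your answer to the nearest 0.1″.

Δλ = -20.4″

At latitude 55.070°, cos φ = 0.572575.
One radian of longitude at latitude φ spans R cos φ, so Δλ = ΔE / (R cos φ) = -360.0 / (6367000 × 0.572575) = -9.8750e-05 rad = -20.369″.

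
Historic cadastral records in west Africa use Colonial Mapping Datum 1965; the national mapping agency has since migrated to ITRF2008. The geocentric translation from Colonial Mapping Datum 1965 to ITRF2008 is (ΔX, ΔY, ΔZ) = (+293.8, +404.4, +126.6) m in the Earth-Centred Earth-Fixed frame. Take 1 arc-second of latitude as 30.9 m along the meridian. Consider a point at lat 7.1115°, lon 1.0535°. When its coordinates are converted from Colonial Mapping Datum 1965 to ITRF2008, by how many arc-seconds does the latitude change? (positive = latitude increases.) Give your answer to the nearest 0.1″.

sin φ = 0.123801, cos φ = 0.992307, sin λ = 0.018386, cos λ = 0.999831.
North component: ΔN = −sin φ cos λ·ΔX − sin φ sin λ·ΔY + cos φ·ΔZ = −(0.123801)(0.999831)(293.8) − (0.123801)(0.018386)(404.4) + (0.992307)(126.6) = 88.34 m.
1° of latitude spans 3600 × 30.90 = 111240 m, so Δφ = 88.34 / 111240 × 3600 = 2.859″.

Δφ = 2.9″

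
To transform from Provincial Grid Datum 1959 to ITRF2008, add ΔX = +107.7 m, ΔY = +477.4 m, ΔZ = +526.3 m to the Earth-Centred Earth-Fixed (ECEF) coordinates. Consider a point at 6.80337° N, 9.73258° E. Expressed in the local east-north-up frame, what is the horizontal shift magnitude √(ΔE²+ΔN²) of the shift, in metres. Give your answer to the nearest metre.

At φ = 6.80337°, λ = 9.73258°: sin φ = 0.118462, cos φ = 0.992959, sin λ = 0.169050, cos λ = 0.985608.
ΔE = −sin λ·ΔX + cos λ·ΔY = −(0.169050)·(107.7) + (0.985608)·(477.4) = 452.32 m.
ΔN = −sin φ cos λ·ΔX − sin φ sin λ·ΔY + cos φ·ΔZ = −(0.118462)(0.985608)(107.7) − (0.118462)(0.169050)(477.4) + (0.992959)(526.3) = 500.46 m.
Horizontal magnitude = √(ΔE² + ΔN²) = √(452.32² + 500.46²) = 674.58 m.

675 m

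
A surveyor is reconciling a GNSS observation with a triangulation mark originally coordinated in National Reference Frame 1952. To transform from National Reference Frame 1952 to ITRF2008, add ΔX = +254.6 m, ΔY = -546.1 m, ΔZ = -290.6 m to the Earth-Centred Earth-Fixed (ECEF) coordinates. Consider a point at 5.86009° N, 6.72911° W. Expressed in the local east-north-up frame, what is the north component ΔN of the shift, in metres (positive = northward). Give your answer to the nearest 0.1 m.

The local north axis is (−sin φ cos λ, −sin φ sin λ, cos φ), giving ΔN = -25.815 − 6.533 − 289.081 = -321.43 m.

ΔN = -321.4 m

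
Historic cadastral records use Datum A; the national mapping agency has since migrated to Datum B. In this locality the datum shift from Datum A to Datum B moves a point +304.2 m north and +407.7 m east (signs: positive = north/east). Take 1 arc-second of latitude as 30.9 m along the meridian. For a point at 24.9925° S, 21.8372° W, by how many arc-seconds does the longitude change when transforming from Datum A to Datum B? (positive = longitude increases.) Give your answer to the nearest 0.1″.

At latitude -24.9925°, cos φ = 0.906363.
1″ of longitude at this latitude = 30.90 × cos φ = 28.0066 m, so Δλ = 407.7 / 28.0066 = 14.557″.

Δλ = 14.6″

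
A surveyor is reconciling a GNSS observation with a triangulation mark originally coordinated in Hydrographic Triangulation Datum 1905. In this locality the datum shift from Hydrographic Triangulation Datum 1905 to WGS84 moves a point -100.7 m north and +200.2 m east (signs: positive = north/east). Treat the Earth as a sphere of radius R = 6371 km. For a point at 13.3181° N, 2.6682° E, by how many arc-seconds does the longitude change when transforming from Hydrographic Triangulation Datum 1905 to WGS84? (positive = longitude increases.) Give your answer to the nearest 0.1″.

Δλ = 6.7″

At latitude 13.3181°, cos φ = 0.973106.
One radian of longitude at latitude φ spans R cos φ, so Δλ = ΔE / (R cos φ) = 200.2 / (6371000 × 0.973106) = 3.2292e-05 rad = 6.661″.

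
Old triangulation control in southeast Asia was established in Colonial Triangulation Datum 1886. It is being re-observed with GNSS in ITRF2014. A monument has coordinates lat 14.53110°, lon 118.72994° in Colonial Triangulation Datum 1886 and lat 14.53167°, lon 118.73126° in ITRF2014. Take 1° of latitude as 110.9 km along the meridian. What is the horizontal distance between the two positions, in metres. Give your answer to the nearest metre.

Δφ = 14.53167° − 14.53110° = +0.00057°; Δλ = 118.73126° − 118.72994° = +0.00132°.
ΔN = Δφ × 110900 = 63.2 m; ΔE = Δλ × 110900 × cos(14.53110°) = +0.00132 × 110900 × 0.968012 = 141.7 m.
Distance = √(ΔE² + ΔN²) = √(141.7² + 63.2²) = 155.2 m.

155 m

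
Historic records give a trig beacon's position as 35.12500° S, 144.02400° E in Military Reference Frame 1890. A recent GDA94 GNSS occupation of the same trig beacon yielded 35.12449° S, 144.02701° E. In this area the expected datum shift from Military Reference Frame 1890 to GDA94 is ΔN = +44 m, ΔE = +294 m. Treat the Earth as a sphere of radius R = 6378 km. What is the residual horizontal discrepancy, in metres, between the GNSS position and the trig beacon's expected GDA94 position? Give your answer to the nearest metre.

Observed coordinate differences: Δφ = +0.00051°, Δλ = +0.00301°.
Converting to metres (1° lat = 111317 m, cos φ = 0.817899): observed ΔN = 56.8 m, observed ΔE = 274.0 m.
Subtracting the expected shift leaves a residual of 56.8 − (44) = 12.8 m north and 274.0 − (294) = -20.0 m east.
Residual distance = √(12.8² + (-20.0)²) = 23.7 m.

24 m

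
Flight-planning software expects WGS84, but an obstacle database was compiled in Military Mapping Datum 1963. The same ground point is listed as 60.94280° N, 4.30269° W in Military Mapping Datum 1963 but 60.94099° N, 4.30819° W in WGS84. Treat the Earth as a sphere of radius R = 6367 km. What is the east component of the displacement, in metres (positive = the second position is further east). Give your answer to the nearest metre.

Δφ = 60.94099° − 60.94280° = -0.00181°; Δλ = -4.30819° − -4.30269° = -0.00550°.
1° along a meridian = πR/180 = 111125 m.
ΔN = Δφ × 111125 = -201.1 m; ΔE = Δλ × 111125 × cos(60.94280°) = -0.00550 × 111125 × 0.485683 = -296.8 m.

ΔE = -297 m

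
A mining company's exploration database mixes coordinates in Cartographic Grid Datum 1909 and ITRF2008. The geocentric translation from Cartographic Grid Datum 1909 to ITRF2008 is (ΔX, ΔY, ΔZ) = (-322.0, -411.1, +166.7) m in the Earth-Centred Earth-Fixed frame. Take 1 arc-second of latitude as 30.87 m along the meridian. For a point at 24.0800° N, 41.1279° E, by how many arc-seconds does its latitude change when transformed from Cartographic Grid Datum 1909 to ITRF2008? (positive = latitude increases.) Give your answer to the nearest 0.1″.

Δφ = 11.7″

sin φ = 0.408012, cos φ = 0.912977, sin λ = 0.657742, cos λ = 0.753243.
North component: ΔN = −sin φ cos λ·ΔX − sin φ sin λ·ΔY + cos φ·ΔZ = −(0.408012)(0.753243)(-322.0) − (0.408012)(0.657742)(-411.1) + (0.912977)(166.7) = 361.48 m.
1° of latitude spans 3600 × 30.87 = 111132 m, so Δφ = 361.48 / 111132 × 3600 = 11.710″.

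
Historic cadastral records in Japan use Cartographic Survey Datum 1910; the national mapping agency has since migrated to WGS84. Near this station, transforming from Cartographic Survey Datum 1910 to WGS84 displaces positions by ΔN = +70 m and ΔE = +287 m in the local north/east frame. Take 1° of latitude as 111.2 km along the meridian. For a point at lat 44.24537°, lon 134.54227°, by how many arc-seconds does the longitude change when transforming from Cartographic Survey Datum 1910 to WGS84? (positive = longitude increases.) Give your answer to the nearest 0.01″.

At latitude 44.24537°, cos φ = 0.716358.
1° of longitude at this latitude = 111.2 × cos φ = 79.66 km, so Δλ = 287.0 / 79659.0 = 0.0036029° = 12.970″.

Δλ = 12.97″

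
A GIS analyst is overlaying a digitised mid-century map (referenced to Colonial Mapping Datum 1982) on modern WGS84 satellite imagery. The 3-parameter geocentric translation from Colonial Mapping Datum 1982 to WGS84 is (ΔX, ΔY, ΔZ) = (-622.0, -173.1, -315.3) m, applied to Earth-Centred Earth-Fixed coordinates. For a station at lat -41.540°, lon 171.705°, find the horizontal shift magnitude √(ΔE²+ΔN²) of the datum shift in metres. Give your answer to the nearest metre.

The local east axis at (φ, λ) is (−sin λ, cos λ, 0), so ΔE = −sin(171.705°)·(-622.0) + cos(171.705°)·(-173.1) = 261.02 m.
The local north axis is (−sin φ cos λ, −sin φ sin λ, cos φ), giving ΔN = 408.160 − 16.561 − 236.000 = 155.60 m.
Horizontal magnitude = √(ΔE² + ΔN²) = √(261.02² + 155.60²) = 303.88 m.

304 m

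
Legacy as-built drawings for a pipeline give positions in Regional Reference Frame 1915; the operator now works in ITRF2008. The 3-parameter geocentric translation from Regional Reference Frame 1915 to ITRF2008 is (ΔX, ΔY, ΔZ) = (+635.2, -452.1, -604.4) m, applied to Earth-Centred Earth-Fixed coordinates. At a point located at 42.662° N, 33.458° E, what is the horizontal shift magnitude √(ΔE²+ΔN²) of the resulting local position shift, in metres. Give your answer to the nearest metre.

965 m

At φ = 42.662°, λ = 33.458°: sin φ = 0.677672, cos φ = 0.735364, sin λ = 0.551326, cos λ = 0.834290.
ΔE = −sin λ·ΔX + cos λ·ΔY = −(0.551326)·(635.2) + (0.834290)·(-452.1) = -727.38 m.
ΔN = −sin φ cos λ·ΔX − sin φ sin λ·ΔY + cos φ·ΔZ = −(0.677672)(0.834290)(635.2) − (0.677672)(0.551326)(-452.1) + (0.735364)(-604.4) = -634.67 m.
Horizontal magnitude = √(ΔE² + ΔN²) = √((-727.38)² + (-634.67)²) = 965.35 m.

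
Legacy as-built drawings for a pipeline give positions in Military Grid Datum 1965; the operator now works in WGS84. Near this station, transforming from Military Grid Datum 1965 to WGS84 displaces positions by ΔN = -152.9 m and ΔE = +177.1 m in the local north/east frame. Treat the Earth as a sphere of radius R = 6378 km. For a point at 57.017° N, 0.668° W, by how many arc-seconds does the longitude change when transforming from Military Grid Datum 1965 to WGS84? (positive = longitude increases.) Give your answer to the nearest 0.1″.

Δλ = 10.5″

At latitude 57.017°, cos φ = 0.544390.
One radian of longitude at latitude φ spans R cos φ, so Δλ = ΔE / (R cos φ) = 177.1 / (6378000 × 0.544390) = 5.1006e-05 rad = 10.521″.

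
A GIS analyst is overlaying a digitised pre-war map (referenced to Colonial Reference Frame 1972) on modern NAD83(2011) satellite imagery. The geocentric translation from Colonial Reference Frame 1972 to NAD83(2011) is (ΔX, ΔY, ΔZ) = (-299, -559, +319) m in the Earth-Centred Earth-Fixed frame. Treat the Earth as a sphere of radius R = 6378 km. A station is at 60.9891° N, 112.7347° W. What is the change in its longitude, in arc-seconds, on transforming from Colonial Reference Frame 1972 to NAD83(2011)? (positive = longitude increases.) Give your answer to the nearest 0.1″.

Δλ = -4.0″

sin φ = 0.874527, cos φ = 0.484976, sin λ = -0.922304, cos λ = -0.386465.
East component: ΔE = −sin λ·ΔX + cos λ·ΔY = −(-0.922304)(-299) + (-0.386465)(-559) = -59.74 m.
1° of latitude spans πR/180 = 111317 m; at latitude φ, 1° of longitude spans that × cos φ = 53986.1 m, so Δλ = -59.74 / 53986.1 × 3600 = -3.983″.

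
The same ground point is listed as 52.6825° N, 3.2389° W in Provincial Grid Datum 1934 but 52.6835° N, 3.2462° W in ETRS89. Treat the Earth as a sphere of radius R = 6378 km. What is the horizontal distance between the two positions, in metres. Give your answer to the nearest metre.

505 m

Δφ = 52.6835° − 52.6825° = +0.0010°; Δλ = -3.2462° − -3.2389° = -0.0073°.
1° along a meridian = πR/180 = 111317 m.
ΔN = Δφ × 111317 = 111.3 m; ΔE = Δλ × 111317 × cos(52.6825°) = -0.0073 × 111317 × 0.606231 = -492.6 m.
Distance = √(ΔE² + ΔN²) = √((-492.6)² + 111.3²) = 505.1 m.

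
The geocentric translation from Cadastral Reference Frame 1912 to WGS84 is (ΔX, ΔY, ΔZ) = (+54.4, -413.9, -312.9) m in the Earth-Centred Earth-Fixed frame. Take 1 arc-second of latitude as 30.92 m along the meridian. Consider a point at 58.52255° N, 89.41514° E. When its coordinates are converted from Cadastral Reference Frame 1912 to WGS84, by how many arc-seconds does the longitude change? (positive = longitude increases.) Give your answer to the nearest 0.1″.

sin φ = 0.852846, cos φ = 0.522163, sin λ = 0.999948, cos λ = 0.010208.
East component: ΔE = −sin λ·ΔX + cos λ·ΔY = −(0.999948)(54.4) + (0.010208)(-413.9) = -58.62 m.
1° of latitude spans 3600 × 30.92 = 111312 m; at latitude φ, 1° of longitude spans that × cos φ = 58123.0 m, so Δλ = -58.62 / 58123.0 × 3600 = -3.631″.

Δλ = -3.6″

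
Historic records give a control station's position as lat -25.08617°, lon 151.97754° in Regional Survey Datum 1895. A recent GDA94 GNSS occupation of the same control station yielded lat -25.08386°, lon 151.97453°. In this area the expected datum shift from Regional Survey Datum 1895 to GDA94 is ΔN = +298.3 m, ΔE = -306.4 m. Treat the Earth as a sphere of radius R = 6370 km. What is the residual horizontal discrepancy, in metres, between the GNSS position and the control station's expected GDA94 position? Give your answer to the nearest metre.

Observed coordinate differences: Δφ = +0.00231°, Δλ = -0.00301°.
Converting to metres (1° lat = 111177 m, cos φ = 0.905671): observed ΔN = 256.8 m, observed ΔE = -303.1 m.
Subtracting the expected shift leaves a residual of 256.8 − (298.3) = -41.5 m north and -303.1 − (-306.4) = 3.3 m east.
Residual distance = √((-41.5)² + 3.3²) = 41.6 m.

42 m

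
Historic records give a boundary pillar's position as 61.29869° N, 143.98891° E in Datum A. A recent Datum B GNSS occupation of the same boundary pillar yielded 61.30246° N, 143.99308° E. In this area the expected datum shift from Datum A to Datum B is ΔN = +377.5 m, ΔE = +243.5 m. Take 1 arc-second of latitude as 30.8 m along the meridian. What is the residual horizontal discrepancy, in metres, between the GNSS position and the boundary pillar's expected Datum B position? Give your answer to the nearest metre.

46 m

Observed coordinate differences: Δφ = +0.00377°, Δλ = +0.00417°.
Converting to metres (1° lat = 110880 m, cos φ = 0.480244): observed ΔN = 418.0 m, observed ΔE = 222.1 m.
Subtracting the expected shift leaves a residual of 418.0 − (377.5) = 40.5 m north and 222.1 − (243.5) = -21.4 m east.
Residual distance = √(40.5² + (-21.4)²) = 45.8 m.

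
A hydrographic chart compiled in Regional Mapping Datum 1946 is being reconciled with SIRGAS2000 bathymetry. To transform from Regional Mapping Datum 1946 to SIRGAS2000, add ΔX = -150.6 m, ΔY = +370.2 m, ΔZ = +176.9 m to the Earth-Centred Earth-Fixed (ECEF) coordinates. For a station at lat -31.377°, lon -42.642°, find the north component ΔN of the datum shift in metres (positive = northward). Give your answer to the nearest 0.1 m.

The local north axis is (−sin φ cos λ, −sin φ sin λ, cos φ), giving ΔN = -57.680 − 130.572 + 151.030 = -37.22 m.

ΔN = -37.2 m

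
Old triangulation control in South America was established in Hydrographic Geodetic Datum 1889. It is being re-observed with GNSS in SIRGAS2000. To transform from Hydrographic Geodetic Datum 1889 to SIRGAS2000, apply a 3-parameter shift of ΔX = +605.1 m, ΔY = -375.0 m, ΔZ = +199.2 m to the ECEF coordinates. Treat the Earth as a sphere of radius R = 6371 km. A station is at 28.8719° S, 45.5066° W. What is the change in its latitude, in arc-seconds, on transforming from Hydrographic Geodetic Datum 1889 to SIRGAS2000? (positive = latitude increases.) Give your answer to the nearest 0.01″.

Δφ = 16.46″

sin φ = -0.482853, cos φ = 0.875701, sin λ = -0.713331, cos λ = 0.700827.
North component: ΔN = −sin φ cos λ·ΔX − sin φ sin λ·ΔY + cos φ·ΔZ = −(-0.482853)(0.700827)(605.1) − (-0.482853)(-0.713331)(-375.0) + (0.875701)(199.2) = 508.37 m.
1° of latitude spans πR/180 = 111195 m, so Δφ = 508.37 / 111195 × 3600 = 16.459″.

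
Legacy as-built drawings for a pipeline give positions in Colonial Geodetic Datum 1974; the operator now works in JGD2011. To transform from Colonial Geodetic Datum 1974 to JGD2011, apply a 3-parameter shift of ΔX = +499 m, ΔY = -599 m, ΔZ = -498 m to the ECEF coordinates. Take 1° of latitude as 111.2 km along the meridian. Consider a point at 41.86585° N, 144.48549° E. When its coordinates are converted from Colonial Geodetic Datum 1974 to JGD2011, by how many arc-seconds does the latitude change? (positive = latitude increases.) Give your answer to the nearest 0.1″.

sin φ = 0.667389, cos φ = 0.744709, sin λ = 0.580909, cos λ = -0.813968.
North component: ΔN = −sin φ cos λ·ΔX − sin φ sin λ·ΔY + cos φ·ΔZ = −(0.667389)(-0.813968)(499) − (0.667389)(0.580909)(-599) + (0.744709)(-498) = 132.44 m.
1° of latitude spans 111200 m, so Δφ = 132.44 / 111200 × 3600 = 4.287″.

Δφ = 4.3″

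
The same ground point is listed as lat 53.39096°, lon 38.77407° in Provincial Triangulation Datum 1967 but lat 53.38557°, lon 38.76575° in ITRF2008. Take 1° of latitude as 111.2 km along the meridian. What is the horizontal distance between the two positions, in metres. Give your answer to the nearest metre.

Δφ = 53.38557° − 53.39096° = -0.00539°; Δλ = 38.76575° − 38.77407° = -0.00832°.
ΔN = Δφ × 111200 = -599.4 m; ΔE = Δλ × 111200 × cos(53.39096°) = -0.00832 × 111200 × 0.596352 = -551.7 m.
Distance = √(ΔE² + ΔN²) = √((-551.7)² + (-599.4)²) = 814.6 m.

815 m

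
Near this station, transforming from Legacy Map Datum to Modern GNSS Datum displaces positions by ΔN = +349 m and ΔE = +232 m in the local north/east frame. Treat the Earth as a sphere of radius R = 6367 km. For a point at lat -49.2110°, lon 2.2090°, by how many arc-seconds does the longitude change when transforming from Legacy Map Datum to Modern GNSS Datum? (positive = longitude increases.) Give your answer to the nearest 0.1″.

At latitude -49.2110°, cos φ = 0.653275.
One radian of longitude at latitude φ spans R cos φ, so Δλ = ΔE / (R cos φ) = 232.0 / (6367000 × 0.653275) = 5.5777e-05 rad = 11.505″.

Δλ = 11.5″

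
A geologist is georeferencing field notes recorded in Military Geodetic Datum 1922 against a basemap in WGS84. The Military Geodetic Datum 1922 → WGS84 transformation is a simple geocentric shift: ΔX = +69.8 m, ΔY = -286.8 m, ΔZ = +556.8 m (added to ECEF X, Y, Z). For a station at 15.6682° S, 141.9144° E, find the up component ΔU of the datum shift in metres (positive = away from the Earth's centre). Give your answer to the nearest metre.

The local up (radial) axis is (cos φ cos λ, cos φ sin λ, sin φ), giving ΔU = -52.897 − 170.336 − 150.373 = -373.61 m.

ΔU = -374 m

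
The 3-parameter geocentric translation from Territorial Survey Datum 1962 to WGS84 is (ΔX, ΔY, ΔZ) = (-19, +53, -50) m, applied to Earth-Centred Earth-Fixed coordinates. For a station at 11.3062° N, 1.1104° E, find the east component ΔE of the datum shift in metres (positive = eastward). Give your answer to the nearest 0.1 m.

ΔE = 53.4 m

At φ = 11.3062°, λ = 1.1104°: sin φ = 0.196052, cos φ = 0.980593, sin λ = 0.019379, cos λ = 0.999812.
ΔE = −sin λ·ΔX + cos λ·ΔY = −(0.019379)·(-19) + (0.999812)·(53) = 53.36 m.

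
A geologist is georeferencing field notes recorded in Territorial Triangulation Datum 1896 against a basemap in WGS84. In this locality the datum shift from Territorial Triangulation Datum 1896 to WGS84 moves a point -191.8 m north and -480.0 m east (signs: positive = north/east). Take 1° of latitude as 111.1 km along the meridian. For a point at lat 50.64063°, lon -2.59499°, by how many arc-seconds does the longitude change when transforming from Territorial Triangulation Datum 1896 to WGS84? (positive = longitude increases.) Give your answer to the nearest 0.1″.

Δλ = -24.5″

At latitude 50.64063°, cos φ = 0.634182.
1° of longitude at this latitude = 111.1 × cos φ = 70.46 km, so Δλ = -480.0 / 70457.7 = -0.0068126° = -24.525″.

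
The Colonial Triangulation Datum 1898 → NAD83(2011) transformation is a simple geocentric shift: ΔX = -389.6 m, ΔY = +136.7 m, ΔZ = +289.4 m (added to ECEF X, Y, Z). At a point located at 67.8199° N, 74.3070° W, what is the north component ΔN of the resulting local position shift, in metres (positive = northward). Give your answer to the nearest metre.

The local north axis is (−sin φ cos λ, −sin φ sin λ, cos φ), giving ΔN = 97.582 + 121.866 + 109.254 = 328.70 m.

ΔN = 329 m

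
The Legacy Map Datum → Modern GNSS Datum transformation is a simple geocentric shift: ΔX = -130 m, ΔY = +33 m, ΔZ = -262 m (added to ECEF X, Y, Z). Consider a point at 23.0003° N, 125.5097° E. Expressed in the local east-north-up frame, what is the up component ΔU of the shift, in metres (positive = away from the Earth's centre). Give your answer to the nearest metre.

ΔU = -8 m

At φ = 23.0003°, λ = 125.5097°: sin φ = 0.390736, cos φ = 0.920503, sin λ = 0.814017, cos λ = -0.580841.
ΔU = cos φ cos λ·ΔX + cos φ sin λ·ΔY + sin φ·ΔZ = (0.920503)(-0.580841)(-130) + (0.920503)(0.814017)(33) + (0.390736)(-262) = -8.14 m.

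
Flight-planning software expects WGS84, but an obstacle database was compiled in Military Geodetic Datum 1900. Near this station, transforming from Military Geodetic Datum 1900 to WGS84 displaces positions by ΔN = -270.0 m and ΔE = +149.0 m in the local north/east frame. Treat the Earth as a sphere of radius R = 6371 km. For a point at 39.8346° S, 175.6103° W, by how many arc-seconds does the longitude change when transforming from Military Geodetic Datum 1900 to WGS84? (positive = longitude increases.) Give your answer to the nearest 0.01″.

At latitude -39.8346°, cos φ = 0.767897.
One radian of longitude at latitude φ spans R cos φ, so Δλ = ΔE / (R cos φ) = 149.0 / (6371000 × 0.767897) = 3.0456e-05 rad = 6.282″.

Δλ = 6.28″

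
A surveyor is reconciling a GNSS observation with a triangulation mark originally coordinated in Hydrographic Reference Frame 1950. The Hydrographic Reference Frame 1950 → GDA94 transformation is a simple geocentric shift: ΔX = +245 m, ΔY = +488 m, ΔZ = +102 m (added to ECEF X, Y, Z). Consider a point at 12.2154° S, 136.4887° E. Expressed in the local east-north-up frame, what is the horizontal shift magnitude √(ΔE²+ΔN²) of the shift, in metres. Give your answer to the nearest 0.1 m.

539.3 m

The local east axis at (φ, λ) is (−sin λ, cos λ, 0), so ΔE = −sin(136.4887°)·245 + cos(136.4887°)·488 = -522.60 m.
The local north axis is (−sin φ cos λ, −sin φ sin λ, cos φ), giving ΔN = -37.596 + 71.091 + 99.691 = 133.19 m.
Horizontal magnitude = √(ΔE² + ΔN²) = √((-522.60)² + 133.19²) = 539.30 m.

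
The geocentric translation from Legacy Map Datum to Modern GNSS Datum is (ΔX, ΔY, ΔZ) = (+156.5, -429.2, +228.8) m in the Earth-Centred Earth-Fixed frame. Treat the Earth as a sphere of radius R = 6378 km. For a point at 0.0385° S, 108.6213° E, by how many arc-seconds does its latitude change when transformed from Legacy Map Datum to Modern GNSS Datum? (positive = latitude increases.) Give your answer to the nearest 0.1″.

sin φ = -0.000672, cos φ = 1.000000, sin λ = 0.947650, cos λ = -0.319312.
North component: ΔN = −sin φ cos λ·ΔX − sin φ sin λ·ΔY + cos φ·ΔZ = −(-0.000672)(-0.319312)(156.5) − (-0.000672)(0.947650)(-429.2) + (1.000000)(228.8) = 228.49 m.
1° of latitude spans πR/180 = 111317 m, so Δφ = 228.49 / 111317 × 3600 = 7.389″.

Δφ = 7.4″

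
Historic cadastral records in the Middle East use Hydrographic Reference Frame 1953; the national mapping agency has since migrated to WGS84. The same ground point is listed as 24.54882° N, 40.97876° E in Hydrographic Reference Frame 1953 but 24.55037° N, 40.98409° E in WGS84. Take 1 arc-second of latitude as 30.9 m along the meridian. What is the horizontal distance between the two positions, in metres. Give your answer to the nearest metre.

Δφ = 24.55037° − 24.54882° = +0.00155°; Δλ = 40.98409° − 40.97876° = +0.00533°.
1° of latitude = 3600 × 30.90 = 111240 m.
ΔN = Δφ × 111240 = 172.4 m; ΔE = Δλ × 111240 × cos(24.54882°) = +0.00533 × 111240 × 0.909608 = 539.3 m.
Distance = √(ΔE² + ΔN²) = √(539.3² + 172.4²) = 566.2 m.

566 m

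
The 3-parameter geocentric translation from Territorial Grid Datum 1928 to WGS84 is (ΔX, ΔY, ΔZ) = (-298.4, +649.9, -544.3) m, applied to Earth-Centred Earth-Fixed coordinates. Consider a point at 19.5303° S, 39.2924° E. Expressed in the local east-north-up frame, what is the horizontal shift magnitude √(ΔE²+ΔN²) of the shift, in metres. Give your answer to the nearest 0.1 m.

At φ = -19.5303°, λ = 39.2924°: sin φ = -0.334305, cos φ = 0.942465, sin λ = 0.633278, cos λ = 0.773924.
ΔE = −sin λ·ΔX + cos λ·ΔY = −(0.633278)·(-298.4) + (0.773924)·(649.9) = 691.94 m.
ΔN = −sin φ cos λ·ΔX − sin φ sin λ·ΔY + cos φ·ΔZ = −(-0.334305)(0.773924)(-298.4) − (-0.334305)(0.633278)(649.9) + (0.942465)(-544.3) = -452.60 m.
Horizontal magnitude = √(ΔE² + ΔN²) = √(691.94² + (-452.60)²) = 826.82 m.

826.8 m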